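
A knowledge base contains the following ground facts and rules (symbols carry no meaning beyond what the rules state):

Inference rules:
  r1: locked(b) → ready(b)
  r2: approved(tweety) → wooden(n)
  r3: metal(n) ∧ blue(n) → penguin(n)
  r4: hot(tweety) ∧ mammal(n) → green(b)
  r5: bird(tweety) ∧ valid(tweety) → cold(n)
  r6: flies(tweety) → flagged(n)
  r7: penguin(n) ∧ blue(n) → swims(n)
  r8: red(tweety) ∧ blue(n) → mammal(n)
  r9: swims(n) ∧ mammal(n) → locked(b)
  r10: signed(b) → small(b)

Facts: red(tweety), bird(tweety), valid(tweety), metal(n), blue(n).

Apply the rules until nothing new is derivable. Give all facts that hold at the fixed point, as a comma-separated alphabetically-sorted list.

bird(tweety), blue(n), cold(n), locked(b), mammal(n), metal(n), penguin(n), ready(b), red(tweety), swims(n), valid(tweety)

Round 1: r3 [metal(n) ∧ blue(n) → penguin(n)]; r5 [bird(tweety) ∧ valid(tweety) → cold(n)]; r8 [red(tweety) ∧ blue(n) → mammal(n)]. New: penguin(n), cold(n), mammal(n).
Round 2: r7 [penguin(n) ∧ blue(n) → swims(n)]. New: swims(n).
Round 3: r9 [swims(n) ∧ mammal(n) → locked(b)]. New: locked(b).
Round 4: r1 [locked(b) → ready(b)]. New: ready(b).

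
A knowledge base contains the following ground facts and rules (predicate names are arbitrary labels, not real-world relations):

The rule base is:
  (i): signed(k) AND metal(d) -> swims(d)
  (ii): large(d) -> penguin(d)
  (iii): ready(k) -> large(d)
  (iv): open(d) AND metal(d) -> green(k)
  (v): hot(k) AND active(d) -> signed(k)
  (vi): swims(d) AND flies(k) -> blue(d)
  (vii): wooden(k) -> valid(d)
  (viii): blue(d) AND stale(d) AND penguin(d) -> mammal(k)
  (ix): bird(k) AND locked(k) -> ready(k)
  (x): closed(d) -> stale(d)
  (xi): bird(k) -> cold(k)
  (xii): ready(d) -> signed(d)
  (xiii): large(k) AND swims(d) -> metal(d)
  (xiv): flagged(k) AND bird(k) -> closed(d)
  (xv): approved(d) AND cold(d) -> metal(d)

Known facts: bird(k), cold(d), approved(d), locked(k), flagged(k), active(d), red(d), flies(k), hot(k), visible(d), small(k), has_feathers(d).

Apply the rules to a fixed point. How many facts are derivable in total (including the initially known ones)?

23

[1] (v) [hot(k) AND active(d) -> signed(k)]; (ix) [bird(k) AND locked(k) -> ready(k)]; (xi) [bird(k) -> cold(k)]; (xiv) [flagged(k) AND bird(k) -> closed(d)]; (xv) [approved(d) AND cold(d) -> metal(d)]. ⇒ new: signed(k), ready(k), cold(k), closed(d), metal(d).
[2] (i) [signed(k) AND metal(d) -> swims(d)]; (iii) [ready(k) -> large(d)]; (x) [closed(d) -> stale(d)]. ⇒ new: swims(d), large(d), stale(d).
[3] (ii) [large(d) -> penguin(d)]; (vi) [swims(d) AND flies(k) -> blue(d)]. ⇒ new: penguin(d), blue(d).
[4] (viii) [blue(d) AND stale(d) AND penguin(d) -> mammal(k)]. ⇒ new: mammal(k).
Closure: {active(d), approved(d), bird(k), blue(d), closed(d), cold(d), cold(k), flagged(k), flies(k), has_feathers(d), hot(k), large(d), locked(k), mammal(k), metal(d), penguin(d), ready(k), red(d), signed(k), small(k), stale(d), swims(d), visible(d)} — 23 facts.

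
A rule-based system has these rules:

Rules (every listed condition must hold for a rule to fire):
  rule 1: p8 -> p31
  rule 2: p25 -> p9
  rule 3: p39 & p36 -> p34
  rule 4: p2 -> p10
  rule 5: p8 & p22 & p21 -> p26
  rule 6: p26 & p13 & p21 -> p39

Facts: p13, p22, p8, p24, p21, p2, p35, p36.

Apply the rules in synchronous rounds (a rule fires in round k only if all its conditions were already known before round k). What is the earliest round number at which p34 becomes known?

Round 1: rule 1 [p8 -> p31]; rule 4 [p2 -> p10]; rule 5 [p8 & p22 & p21 -> p26]. New: p31, p10, p26.
Round 2: rule 6 [p26 & p13 & p21 -> p39]. New: p39.
Round 3: rule 3 [p39 & p36 -> p34]. New: p34.
p34 first appears in round 3.

3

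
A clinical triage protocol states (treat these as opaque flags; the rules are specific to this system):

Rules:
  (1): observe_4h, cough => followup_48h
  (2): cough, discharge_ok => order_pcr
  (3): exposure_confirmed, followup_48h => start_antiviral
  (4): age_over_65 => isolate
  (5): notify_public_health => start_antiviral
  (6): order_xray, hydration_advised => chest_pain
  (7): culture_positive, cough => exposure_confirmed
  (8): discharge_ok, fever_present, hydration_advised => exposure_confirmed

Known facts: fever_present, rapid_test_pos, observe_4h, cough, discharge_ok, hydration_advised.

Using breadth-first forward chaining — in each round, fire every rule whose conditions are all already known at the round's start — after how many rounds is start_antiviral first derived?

Round 1: (1) [observe_4h, cough => followup_48h]; (2) [cough, discharge_ok => order_pcr]; (8) [discharge_ok, fever_present, hydration_advised => exposure_confirmed]. New: followup_48h, order_pcr, exposure_confirmed.
Round 2: (3) [exposure_confirmed, followup_48h => start_antiviral]. New: start_antiviral.
start_antiviral first appears in round 2.

2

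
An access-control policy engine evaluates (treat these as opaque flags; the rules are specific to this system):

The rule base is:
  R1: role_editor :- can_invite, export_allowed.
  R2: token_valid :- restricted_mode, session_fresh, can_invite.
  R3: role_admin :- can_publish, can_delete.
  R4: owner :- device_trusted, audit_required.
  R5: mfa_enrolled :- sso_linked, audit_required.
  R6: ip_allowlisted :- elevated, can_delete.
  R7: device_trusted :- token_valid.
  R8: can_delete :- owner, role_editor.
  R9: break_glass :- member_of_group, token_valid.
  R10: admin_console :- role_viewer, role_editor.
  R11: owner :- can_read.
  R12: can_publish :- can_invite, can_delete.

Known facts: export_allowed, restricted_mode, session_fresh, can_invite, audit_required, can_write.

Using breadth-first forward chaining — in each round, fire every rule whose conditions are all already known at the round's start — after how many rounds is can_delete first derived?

Round 1 fires R1, R2, giving role_editor, token_valid.
Round 2 fires R7, giving device_trusted.
Round 3 fires R4, giving owner.
Round 4 fires R8, giving can_delete.
can_delete first appears in round 4.

4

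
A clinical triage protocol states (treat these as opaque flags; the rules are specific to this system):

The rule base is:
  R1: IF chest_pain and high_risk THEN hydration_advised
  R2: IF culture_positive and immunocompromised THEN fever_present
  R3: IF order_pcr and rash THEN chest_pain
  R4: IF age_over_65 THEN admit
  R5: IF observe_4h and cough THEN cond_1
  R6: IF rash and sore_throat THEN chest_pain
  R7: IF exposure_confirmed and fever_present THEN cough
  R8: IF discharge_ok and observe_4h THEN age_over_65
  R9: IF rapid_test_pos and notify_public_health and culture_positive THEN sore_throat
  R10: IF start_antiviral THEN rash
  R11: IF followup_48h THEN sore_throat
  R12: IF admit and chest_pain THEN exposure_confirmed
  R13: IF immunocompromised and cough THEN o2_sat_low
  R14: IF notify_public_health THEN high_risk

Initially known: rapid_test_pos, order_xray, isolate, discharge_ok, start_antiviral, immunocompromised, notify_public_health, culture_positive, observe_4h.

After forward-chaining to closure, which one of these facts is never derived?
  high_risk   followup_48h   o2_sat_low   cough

Round 1 — R2, R8, R9, R10, R14, derive fever_present, age_over_65, sore_throat, rash, high_risk.
Round 2 — R4, R6, derive admit, chest_pain.
Round 3 — R1, R12, derive hydration_advised, exposure_confirmed.
Round 4 — R7, derive cough.
Round 5 — R5, R13, derive cond_1, o2_sat_low.
Derived: high_risk (round 1), o2_sat_low (round 5), cough (round 4). followup_48h never appears in any round.

followup_48h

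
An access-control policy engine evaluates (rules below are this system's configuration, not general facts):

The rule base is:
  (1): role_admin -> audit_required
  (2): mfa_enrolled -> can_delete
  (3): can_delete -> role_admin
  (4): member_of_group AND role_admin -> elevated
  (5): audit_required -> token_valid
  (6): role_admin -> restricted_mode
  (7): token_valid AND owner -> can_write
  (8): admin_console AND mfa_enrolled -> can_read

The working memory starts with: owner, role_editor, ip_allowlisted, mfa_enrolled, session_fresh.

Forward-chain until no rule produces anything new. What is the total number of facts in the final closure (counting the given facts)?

Round 1: (2) [mfa_enrolled -> can_delete]. Adds can_delete.
Round 2: (3) [can_delete -> role_admin]. Adds role_admin.
Round 3: (1) [role_admin -> audit_required]; (6) [role_admin -> restricted_mode]. Adds audit_required, restricted_mode.
Round 4: (5) [audit_required -> token_valid]. Adds token_valid.
Round 5: (7) [token_valid AND owner -> can_write]. Adds can_write.
Closure: {audit_required, can_delete, can_write, ip_allowlisted, mfa_enrolled, owner, restricted_mode, role_admin, role_editor, session_fresh, token_valid} — 11 facts.

11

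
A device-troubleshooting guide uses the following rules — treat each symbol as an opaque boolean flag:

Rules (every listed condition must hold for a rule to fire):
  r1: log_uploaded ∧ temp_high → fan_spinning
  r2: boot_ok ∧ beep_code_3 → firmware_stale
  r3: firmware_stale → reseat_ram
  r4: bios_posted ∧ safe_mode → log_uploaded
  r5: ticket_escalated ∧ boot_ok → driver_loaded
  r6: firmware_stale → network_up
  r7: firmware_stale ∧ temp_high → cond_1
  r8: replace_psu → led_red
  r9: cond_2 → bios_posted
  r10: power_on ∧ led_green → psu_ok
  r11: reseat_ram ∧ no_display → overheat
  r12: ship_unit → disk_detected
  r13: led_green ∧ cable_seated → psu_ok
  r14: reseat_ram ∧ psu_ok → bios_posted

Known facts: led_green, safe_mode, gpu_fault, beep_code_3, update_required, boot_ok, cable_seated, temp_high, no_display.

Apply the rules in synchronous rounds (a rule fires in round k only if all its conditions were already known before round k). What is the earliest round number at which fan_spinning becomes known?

[1] r2 [boot_ok ∧ beep_code_3 → firmware_stale]; r13 [led_green ∧ cable_seated → psu_ok]. ⇒ new: firmware_stale, psu_ok.
[2] r3 [firmware_stale → reseat_ram]; r6 [firmware_stale → network_up]; r7 [firmware_stale ∧ temp_high → cond_1]. ⇒ new: reseat_ram, network_up, cond_1.
[3] r11 [reseat_ram ∧ no_display → overheat]; r14 [reseat_ram ∧ psu_ok → bios_posted]. ⇒ new: overheat, bios_posted.
[4] r4 [bios_posted ∧ safe_mode → log_uploaded]. ⇒ new: log_uploaded.
[5] r1 [log_uploaded ∧ temp_high → fan_spinning]. ⇒ new: fan_spinning.
fan_spinning first appears in round 5.

5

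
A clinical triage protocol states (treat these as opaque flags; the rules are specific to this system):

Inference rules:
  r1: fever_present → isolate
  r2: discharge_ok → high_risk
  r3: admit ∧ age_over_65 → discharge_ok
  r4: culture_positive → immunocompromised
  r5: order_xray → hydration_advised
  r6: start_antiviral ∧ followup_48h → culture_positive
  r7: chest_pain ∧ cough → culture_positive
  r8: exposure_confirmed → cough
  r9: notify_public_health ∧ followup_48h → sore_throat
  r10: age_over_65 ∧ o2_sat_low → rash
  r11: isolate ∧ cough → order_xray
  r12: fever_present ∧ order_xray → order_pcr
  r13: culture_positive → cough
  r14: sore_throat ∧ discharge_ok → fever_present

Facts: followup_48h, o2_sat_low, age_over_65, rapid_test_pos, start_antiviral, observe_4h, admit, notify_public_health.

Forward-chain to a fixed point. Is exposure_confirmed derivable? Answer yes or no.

no

Round 1: r3 [admit ∧ age_over_65 → discharge_ok]; r6 [start_antiviral ∧ followup_48h → culture_positive]; r9 [notify_public_health ∧ followup_48h → sore_throat]; r10 [age_over_65 ∧ o2_sat_low → rash]. New: discharge_ok, culture_positive, sore_throat, rash.
Round 2: r2 [discharge_ok → high_risk]; r4 [culture_positive → immunocompromised]; r13 [culture_positive → cough]; r14 [sore_throat ∧ discharge_ok → fever_present]. New: high_risk, immunocompromised, cough, fever_present.
Round 3: r1 [fever_present → isolate]. New: isolate.
Round 4: r11 [isolate ∧ cough → order_xray]. New: order_xray.
Round 5: r5 [order_xray → hydration_advised]; r12 [fever_present ∧ order_xray → order_pcr]. New: hydration_advised, order_pcr.
Fixed point reached. No rule has exposure_confirmed as a consequent, and it is not given.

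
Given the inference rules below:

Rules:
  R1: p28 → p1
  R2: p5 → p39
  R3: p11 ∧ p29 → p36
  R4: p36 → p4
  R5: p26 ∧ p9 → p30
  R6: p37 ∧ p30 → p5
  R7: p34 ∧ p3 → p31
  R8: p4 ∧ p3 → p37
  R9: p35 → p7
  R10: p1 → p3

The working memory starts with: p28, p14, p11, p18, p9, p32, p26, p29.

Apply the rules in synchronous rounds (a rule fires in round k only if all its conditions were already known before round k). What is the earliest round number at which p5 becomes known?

4

Round 1: R1 [p28 → p1]; R3 [p11 ∧ p29 → p36]; R5 [p26 ∧ p9 → p30]. Adds p1, p36, p30.
Round 2: R4 [p36 → p4]; R10 [p1 → p3]. Adds p4, p3.
Round 3: R8 [p4 ∧ p3 → p37]. Adds p37.
Round 4: R6 [p37 ∧ p30 → p5]. Adds p5.
p5 first appears in round 4.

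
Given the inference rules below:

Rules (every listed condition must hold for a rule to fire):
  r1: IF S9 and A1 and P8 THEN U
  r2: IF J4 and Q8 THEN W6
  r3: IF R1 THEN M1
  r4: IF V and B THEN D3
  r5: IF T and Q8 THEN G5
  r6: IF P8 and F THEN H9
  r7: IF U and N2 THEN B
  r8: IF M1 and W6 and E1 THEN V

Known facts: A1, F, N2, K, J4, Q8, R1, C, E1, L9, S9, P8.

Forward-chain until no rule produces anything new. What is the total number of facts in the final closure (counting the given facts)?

19

Round 1: r1 [IF S9 and A1 and P8 THEN U]; r2 [IF J4 and Q8 THEN W6]; r3 [IF R1 THEN M1]; r6 [IF P8 and F THEN H9]. Adds U, W6, M1, H9.
Round 2: r7 [IF U and N2 THEN B]; r8 [IF M1 and W6 and E1 THEN V]. Adds B, V.
Round 3: r4 [IF V and B THEN D3]. Adds D3.
Closure: {A1, B, C, D3, E1, F, H9, J4, K, L9, M1, N2, P8, Q8, R1, S9, U, V, W6} — 19 facts.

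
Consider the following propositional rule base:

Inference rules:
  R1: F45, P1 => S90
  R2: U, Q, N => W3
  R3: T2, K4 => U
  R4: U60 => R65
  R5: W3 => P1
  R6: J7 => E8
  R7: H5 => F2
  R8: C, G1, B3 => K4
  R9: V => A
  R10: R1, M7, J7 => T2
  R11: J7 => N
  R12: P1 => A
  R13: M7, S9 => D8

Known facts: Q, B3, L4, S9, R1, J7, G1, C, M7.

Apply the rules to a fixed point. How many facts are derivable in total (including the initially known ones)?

18

Round 1 — R6, R8, R10, R11, R13, derive E8, K4, T2, N, D8.
Round 2 — R3, derive U.
Round 3 — R2, derive W3.
Round 4 — R5, derive P1.
Round 5 — R12, derive A.
Closure: {A, B3, C, D8, E8, G1, J7, K4, L4, M7, N, P1, Q, R1, S9, T2, U, W3} — 18 facts.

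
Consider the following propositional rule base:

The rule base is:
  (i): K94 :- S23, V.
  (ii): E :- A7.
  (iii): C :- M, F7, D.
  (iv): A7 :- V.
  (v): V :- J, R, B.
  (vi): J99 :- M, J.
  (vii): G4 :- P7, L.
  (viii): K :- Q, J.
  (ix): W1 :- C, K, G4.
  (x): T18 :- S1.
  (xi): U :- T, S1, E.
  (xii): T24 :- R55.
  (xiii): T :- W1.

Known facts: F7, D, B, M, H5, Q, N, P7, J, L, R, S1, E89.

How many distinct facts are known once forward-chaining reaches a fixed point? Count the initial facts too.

[1] (iii) [C :- M, F7, D.]; (v) [V :- J, R, B.]; (vi) [J99 :- M, J.]; (vii) [G4 :- P7, L.]; (viii) [K :- Q, J.]; (x) [T18 :- S1.]. ⇒ new: C, V, J99, G4, K, T18.
[2] (iv) [A7 :- V.]; (ix) [W1 :- C, K, G4.]. ⇒ new: A7, W1.
[3] (ii) [E :- A7.]; (xiii) [T :- W1.]. ⇒ new: E, T.
[4] (xi) [U :- T, S1, E.]. ⇒ new: U.
Closure: {A7, B, C, D, E, E89, F7, G4, H5, J, J99, K, L, M, N, P7, Q, R, S1, T, T18, U, V, W1} — 24 facts.

24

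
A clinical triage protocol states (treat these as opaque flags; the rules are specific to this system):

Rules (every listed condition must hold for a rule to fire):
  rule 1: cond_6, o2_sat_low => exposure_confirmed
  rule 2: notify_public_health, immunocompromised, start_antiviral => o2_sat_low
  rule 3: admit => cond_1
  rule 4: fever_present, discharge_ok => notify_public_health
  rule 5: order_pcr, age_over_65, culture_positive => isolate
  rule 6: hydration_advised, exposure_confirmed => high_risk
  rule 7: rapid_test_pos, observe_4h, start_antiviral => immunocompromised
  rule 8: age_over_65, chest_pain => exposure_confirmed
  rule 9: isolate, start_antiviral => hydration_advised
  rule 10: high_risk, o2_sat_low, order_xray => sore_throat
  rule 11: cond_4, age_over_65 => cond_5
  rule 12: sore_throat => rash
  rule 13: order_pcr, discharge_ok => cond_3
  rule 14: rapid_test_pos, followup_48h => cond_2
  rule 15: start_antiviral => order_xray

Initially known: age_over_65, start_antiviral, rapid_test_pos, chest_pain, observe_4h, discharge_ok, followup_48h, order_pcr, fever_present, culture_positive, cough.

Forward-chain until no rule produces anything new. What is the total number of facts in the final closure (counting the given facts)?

Round 1: rule 4 [fever_present, discharge_ok => notify_public_health]; rule 5 [order_pcr, age_over_65, culture_positive => isolate]; rule 7 [rapid_test_pos, observe_4h, start_antiviral => immunocompromised]; rule 8 [age_over_65, chest_pain => exposure_confirmed]; rule 13 [order_pcr, discharge_ok => cond_3]; rule 14 [rapid_test_pos, followup_48h => cond_2]; rule 15 [start_antiviral => order_xray]. Adds notify_public_health, isolate, immunocompromised, exposure_confirmed, cond_3, cond_2, order_xray.
Round 2: rule 2 [notify_public_health, immunocompromised, start_antiviral => o2_sat_low]; rule 9 [isolate, start_antiviral => hydration_advised]. Adds o2_sat_low, hydration_advised.
Round 3: rule 6 [hydration_advised, exposure_confirmed => high_risk]. Adds high_risk.
Round 4: rule 10 [high_risk, o2_sat_low, order_xray => sore_throat]. Adds sore_throat.
Round 5: rule 12 [sore_throat => rash]. Adds rash.
Closure: {age_over_65, chest_pain, cond_2, cond_3, cough, culture_positive, discharge_ok, exposure_confirmed, fever_present, followup_48h, high_risk, hydration_advised, immunocompromised, isolate, notify_public_health, o2_sat_low, observe_4h, order_pcr, order_xray, rapid_test_pos, rash, sore_throat, start_antiviral} — 23 facts.

23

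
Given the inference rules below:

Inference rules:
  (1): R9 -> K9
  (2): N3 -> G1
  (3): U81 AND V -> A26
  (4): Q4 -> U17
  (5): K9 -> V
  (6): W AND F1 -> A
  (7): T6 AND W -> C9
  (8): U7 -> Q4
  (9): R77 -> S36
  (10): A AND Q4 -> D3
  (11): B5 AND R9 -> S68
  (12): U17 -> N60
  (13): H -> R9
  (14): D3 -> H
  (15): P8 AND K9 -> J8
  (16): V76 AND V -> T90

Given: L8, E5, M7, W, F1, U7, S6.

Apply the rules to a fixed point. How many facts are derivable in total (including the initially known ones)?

Round 1: (6) [W AND F1 -> A]; (8) [U7 -> Q4]. New: A, Q4.
Round 2: (4) [Q4 -> U17]; (10) [A AND Q4 -> D3]. New: U17, D3.
Round 3: (12) [U17 -> N60]; (14) [D3 -> H]. New: N60, H.
Round 4: (13) [H -> R9]. New: R9.
Round 5: (1) [R9 -> K9]. New: K9.
Round 6: (5) [K9 -> V]. New: V.
Closure: {A, D3, E5, F1, H, K9, L8, M7, N60, Q4, R9, S6, U17, U7, V, W} — 16 facts.

16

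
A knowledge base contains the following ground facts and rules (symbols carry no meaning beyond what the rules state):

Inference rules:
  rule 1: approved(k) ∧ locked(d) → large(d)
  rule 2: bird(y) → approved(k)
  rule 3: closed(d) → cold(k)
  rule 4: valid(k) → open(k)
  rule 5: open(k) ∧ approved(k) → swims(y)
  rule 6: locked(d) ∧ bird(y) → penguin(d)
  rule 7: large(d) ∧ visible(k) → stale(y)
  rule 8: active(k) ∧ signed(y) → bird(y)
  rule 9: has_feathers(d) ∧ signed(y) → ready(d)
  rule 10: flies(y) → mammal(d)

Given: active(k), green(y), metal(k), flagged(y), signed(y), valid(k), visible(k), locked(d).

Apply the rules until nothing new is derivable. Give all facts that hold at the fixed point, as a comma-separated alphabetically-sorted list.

active(k), approved(k), bird(y), flagged(y), green(y), large(d), locked(d), metal(k), open(k), penguin(d), signed(y), stale(y), swims(y), valid(k), visible(k)

Round 1 — rule 4, rule 8, derive open(k), bird(y).
Round 2 — rule 2, rule 6, derive approved(k), penguin(d).
Round 3 — rule 1, rule 5, derive large(d), swims(y).
Round 4 — rule 7, derive stale(y).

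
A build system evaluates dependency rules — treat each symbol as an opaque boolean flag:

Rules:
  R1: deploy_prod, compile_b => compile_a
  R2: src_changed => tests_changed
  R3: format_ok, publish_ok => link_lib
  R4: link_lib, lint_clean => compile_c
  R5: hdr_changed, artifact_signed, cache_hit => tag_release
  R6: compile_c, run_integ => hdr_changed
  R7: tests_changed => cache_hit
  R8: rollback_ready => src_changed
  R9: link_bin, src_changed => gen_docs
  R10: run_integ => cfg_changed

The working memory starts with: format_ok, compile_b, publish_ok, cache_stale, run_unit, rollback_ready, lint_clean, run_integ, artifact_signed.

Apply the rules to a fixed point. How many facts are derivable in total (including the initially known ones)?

17

Round 1: R3 [format_ok, publish_ok => link_lib]; R8 [rollback_ready => src_changed]; R10 [run_integ => cfg_changed]. New: link_lib, src_changed, cfg_changed.
Round 2: R2 [src_changed => tests_changed]; R4 [link_lib, lint_clean => compile_c]. New: tests_changed, compile_c.
Round 3: R6 [compile_c, run_integ => hdr_changed]; R7 [tests_changed => cache_hit]. New: hdr_changed, cache_hit.
Round 4: R5 [hdr_changed, artifact_signed, cache_hit => tag_release]. New: tag_release.
Closure: {artifact_signed, cache_hit, cache_stale, cfg_changed, compile_b, compile_c, format_ok, hdr_changed, link_lib, lint_clean, publish_ok, rollback_ready, run_integ, run_unit, src_changed, tag_release, tests_changed} — 17 facts.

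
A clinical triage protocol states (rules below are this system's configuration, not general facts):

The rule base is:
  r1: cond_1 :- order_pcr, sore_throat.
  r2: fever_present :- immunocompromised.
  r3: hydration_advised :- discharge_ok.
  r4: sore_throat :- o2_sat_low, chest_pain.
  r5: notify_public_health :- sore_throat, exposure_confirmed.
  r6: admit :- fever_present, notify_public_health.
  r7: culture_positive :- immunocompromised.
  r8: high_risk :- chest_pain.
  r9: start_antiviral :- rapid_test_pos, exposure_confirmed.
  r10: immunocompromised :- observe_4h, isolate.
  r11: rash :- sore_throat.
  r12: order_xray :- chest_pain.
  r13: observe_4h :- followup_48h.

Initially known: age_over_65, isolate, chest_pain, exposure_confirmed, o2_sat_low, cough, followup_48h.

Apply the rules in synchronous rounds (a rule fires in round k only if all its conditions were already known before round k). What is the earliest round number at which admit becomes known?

4

[1] r4 [sore_throat :- o2_sat_low, chest_pain.]; r8 [high_risk :- chest_pain.]; r12 [order_xray :- chest_pain.]; r13 [observe_4h :- followup_48h.]. ⇒ new: sore_throat, high_risk, order_xray, observe_4h.
[2] r5 [notify_public_health :- sore_throat, exposure_confirmed.]; r10 [immunocompromised :- observe_4h, isolate.]; r11 [rash :- sore_throat.]. ⇒ new: notify_public_health, immunocompromised, rash.
[3] r2 [fever_present :- immunocompromised.]; r7 [culture_positive :- immunocompromised.]. ⇒ new: fever_present, culture_positive.
[4] r6 [admit :- fever_present, notify_public_health.]. ⇒ new: admit.
admit first appears in round 4.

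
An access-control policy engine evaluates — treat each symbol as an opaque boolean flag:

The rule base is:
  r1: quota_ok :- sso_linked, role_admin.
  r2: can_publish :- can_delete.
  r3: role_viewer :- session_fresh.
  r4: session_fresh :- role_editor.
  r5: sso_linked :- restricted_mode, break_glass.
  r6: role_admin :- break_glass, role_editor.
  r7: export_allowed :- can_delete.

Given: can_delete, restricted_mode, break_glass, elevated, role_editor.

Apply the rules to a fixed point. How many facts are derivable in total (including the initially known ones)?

12

Round 1 — r2, r4, r5, r6, r7, derive can_publish, session_fresh, sso_linked, role_admin, export_allowed.
Round 2 — r1, r3, derive quota_ok, role_viewer.
Closure: {break_glass, can_delete, can_publish, elevated, export_allowed, quota_ok, restricted_mode, role_admin, role_editor, role_viewer, session_fresh, sso_linked} — 12 facts.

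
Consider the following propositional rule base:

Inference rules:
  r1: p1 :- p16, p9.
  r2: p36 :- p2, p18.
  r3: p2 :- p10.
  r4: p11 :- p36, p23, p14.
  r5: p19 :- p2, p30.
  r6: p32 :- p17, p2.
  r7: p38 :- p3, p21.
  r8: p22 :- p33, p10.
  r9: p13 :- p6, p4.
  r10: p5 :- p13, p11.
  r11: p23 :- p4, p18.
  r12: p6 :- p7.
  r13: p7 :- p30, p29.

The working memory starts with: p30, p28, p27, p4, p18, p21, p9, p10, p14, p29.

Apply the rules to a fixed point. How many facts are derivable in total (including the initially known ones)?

19

Round 1 — r3, r11, r13, derive p2, p23, p7.
Round 2 — r2, r5, r12, derive p36, p19, p6.
Round 3 — r4, r9, derive p11, p13.
Round 4 — r10, derive p5.
Closure: {p10, p11, p13, p14, p18, p19, p2, p21, p23, p27, p28, p29, p30, p36, p4, p5, p6, p7, p9} — 19 facts.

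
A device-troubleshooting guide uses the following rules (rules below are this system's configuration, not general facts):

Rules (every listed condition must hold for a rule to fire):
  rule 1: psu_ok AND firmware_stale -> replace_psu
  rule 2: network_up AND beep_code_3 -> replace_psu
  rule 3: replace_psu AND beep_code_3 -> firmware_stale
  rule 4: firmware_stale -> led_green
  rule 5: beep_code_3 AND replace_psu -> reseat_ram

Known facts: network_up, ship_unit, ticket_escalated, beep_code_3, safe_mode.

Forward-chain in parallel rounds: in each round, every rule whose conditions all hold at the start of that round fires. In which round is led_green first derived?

Round 1 fires rule 2, giving replace_psu.
Round 2 fires rule 3, rule 5, giving firmware_stale, reseat_ram.
Round 3 fires rule 4, giving led_green.
led_green first appears in round 3.

3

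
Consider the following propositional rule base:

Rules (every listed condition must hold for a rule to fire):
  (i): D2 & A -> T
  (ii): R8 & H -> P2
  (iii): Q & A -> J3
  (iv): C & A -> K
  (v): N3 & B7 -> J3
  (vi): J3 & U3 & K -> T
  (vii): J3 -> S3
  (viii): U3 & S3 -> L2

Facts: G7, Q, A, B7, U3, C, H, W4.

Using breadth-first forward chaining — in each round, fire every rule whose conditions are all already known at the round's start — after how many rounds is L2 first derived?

3

Round 1 — (iii), (iv), derive J3, K.
Round 2 — (vi), (vii), derive T, S3.
Round 3 — (viii), derive L2.
L2 first appears in round 3.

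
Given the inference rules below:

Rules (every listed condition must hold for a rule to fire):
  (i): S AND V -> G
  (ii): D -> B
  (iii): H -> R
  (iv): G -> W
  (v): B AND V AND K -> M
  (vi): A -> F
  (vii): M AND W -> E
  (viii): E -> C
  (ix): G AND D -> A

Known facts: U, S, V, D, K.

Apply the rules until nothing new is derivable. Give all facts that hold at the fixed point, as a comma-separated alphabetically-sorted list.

Round 1: (i) [S AND V -> G]; (ii) [D -> B]. Adds G, B.
Round 2: (iv) [G -> W]; (v) [B AND V AND K -> M]; (ix) [G AND D -> A]. Adds W, M, A.
Round 3: (vi) [A -> F]; (vii) [M AND W -> E]. Adds F, E.
Round 4: (viii) [E -> C]. Adds C.

A, B, C, D, E, F, G, K, M, S, U, V, W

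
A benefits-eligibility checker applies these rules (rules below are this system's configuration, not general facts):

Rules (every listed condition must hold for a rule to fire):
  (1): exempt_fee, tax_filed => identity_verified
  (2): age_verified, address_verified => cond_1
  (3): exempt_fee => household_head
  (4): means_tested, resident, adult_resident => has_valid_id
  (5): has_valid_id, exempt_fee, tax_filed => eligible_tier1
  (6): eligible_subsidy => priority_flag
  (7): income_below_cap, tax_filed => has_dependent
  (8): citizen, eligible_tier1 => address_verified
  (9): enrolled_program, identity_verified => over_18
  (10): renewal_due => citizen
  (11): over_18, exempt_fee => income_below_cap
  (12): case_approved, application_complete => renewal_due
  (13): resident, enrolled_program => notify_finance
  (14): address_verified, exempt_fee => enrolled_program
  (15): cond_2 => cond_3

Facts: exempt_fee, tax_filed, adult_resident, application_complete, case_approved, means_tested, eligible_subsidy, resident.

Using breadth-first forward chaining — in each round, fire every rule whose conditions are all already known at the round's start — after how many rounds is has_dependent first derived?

[1] (1) [exempt_fee, tax_filed => identity_verified]; (3) [exempt_fee => household_head]; (4) [means_tested, resident, adult_resident => has_valid_id]; (6) [eligible_subsidy => priority_flag]; (12) [case_approved, application_complete => renewal_due]. ⇒ new: identity_verified, household_head, has_valid_id, priority_flag, renewal_due.
[2] (5) [has_valid_id, exempt_fee, tax_filed => eligible_tier1]; (10) [renewal_due => citizen]. ⇒ new: eligible_tier1, citizen.
[3] (8) [citizen, eligible_tier1 => address_verified]. ⇒ new: address_verified.
[4] (14) [address_verified, exempt_fee => enrolled_program]. ⇒ new: enrolled_program.
[5] (9) [enrolled_program, identity_verified => over_18]; (13) [resident, enrolled_program => notify_finance]. ⇒ new: over_18, notify_finance.
[6] (11) [over_18, exempt_fee => income_below_cap]. ⇒ new: income_below_cap.
[7] (7) [income_below_cap, tax_filed => has_dependent]. ⇒ new: has_dependent.
has_dependent first appears in round 7.

7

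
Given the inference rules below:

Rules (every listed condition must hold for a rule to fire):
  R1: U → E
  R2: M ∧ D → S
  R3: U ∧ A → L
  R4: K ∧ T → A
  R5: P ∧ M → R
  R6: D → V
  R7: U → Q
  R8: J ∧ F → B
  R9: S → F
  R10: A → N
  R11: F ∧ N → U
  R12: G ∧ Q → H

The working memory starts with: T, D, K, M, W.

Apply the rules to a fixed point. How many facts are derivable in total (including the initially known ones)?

Round 1: R2 [M ∧ D → S]; R4 [K ∧ T → A]; R6 [D → V]. New: S, A, V.
Round 2: R9 [S → F]; R10 [A → N]. New: F, N.
Round 3: R11 [F ∧ N → U]. New: U.
Round 4: R1 [U → E]; R3 [U ∧ A → L]; R7 [U → Q]. New: E, L, Q.
Closure: {A, D, E, F, K, L, M, N, Q, S, T, U, V, W} — 14 facts.

14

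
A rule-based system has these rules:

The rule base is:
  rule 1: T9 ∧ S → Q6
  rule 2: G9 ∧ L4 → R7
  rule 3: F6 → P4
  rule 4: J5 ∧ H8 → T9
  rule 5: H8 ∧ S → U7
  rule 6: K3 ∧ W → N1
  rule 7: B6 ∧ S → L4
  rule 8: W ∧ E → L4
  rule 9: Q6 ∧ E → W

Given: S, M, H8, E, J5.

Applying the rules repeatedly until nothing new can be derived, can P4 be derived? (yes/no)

Round 1: rule 4 [J5 ∧ H8 → T9]; rule 5 [H8 ∧ S → U7]. New: T9, U7.
Round 2: rule 1 [T9 ∧ S → Q6]. New: Q6.
Round 3: rule 9 [Q6 ∧ E → W]. New: W.
Round 4: rule 8 [W ∧ E → L4]. New: L4.
Fixed point reached. P4 is concluded only by rule 3; rule 3 needs F6 (never derived).

no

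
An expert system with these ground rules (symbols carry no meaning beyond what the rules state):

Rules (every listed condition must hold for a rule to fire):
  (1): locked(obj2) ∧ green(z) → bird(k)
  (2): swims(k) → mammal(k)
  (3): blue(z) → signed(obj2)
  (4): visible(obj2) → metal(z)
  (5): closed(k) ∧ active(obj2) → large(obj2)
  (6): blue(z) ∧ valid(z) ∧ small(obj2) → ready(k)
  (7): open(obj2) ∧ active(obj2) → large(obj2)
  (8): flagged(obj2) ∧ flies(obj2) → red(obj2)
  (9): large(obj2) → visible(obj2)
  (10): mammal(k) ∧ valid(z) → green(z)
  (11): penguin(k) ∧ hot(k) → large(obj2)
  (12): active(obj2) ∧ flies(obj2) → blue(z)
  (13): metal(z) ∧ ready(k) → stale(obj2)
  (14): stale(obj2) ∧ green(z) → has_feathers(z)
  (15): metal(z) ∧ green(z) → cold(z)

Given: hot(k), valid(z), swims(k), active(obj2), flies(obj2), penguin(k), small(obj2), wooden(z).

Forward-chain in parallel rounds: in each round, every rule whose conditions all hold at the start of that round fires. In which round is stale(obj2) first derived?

Round 1 fires (2), (11), (12), giving mammal(k), large(obj2), blue(z).
Round 2 fires (3), (6), (9), (10), giving signed(obj2), ready(k), visible(obj2), green(z).
Round 3 fires (4), giving metal(z).
Round 4 fires (13), (15), giving stale(obj2), cold(z).
stale(obj2) first appears in round 4.

4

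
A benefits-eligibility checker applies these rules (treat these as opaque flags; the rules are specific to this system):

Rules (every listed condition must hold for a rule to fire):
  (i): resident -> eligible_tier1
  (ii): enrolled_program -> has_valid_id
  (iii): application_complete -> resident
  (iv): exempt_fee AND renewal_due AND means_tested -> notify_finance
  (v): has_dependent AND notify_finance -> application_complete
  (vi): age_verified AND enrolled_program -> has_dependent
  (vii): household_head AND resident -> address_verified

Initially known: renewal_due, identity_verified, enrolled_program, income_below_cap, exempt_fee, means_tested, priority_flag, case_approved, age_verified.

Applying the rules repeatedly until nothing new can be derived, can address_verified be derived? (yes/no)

[1] (ii) [enrolled_program -> has_valid_id]; (iv) [exempt_fee AND renewal_due AND means_tested -> notify_finance]; (vi) [age_verified AND enrolled_program -> has_dependent]. ⇒ new: has_valid_id, notify_finance, has_dependent.
[2] (v) [has_dependent AND notify_finance -> application_complete]. ⇒ new: application_complete.
[3] (iii) [application_complete -> resident]. ⇒ new: resident.
[4] (i) [resident -> eligible_tier1]. ⇒ new: eligible_tier1.
Fixed point reached. address_verified is concluded only by (vii); (vii) needs household_head (never derived).

no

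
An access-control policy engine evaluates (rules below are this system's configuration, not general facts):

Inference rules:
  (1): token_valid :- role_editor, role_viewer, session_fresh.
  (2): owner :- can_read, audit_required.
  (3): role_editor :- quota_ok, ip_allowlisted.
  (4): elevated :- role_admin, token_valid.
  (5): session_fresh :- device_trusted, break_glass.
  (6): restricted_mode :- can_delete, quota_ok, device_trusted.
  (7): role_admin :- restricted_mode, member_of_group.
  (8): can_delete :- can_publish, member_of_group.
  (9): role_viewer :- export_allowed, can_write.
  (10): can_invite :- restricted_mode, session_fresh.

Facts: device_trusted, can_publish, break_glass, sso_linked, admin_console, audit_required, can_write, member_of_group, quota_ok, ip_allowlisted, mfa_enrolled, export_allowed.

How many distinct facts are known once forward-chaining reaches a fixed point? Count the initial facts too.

21

Round 1: (3) [role_editor :- quota_ok, ip_allowlisted.]; (5) [session_fresh :- device_trusted, break_glass.]; (8) [can_delete :- can_publish, member_of_group.]; (9) [role_viewer :- export_allowed, can_write.]. Adds role_editor, session_fresh, can_delete, role_viewer.
Round 2: (1) [token_valid :- role_editor, role_viewer, session_fresh.]; (6) [restricted_mode :- can_delete, quota_ok, device_trusted.]. Adds token_valid, restricted_mode.
Round 3: (7) [role_admin :- restricted_mode, member_of_group.]; (10) [can_invite :- restricted_mode, session_fresh.]. Adds role_admin, can_invite.
Round 4: (4) [elevated :- role_admin, token_valid.]. Adds elevated.
Closure: {admin_console, audit_required, break_glass, can_delete, can_invite, can_publish, can_write, device_trusted, elevated, export_allowed, ip_allowlisted, member_of_group, mfa_enrolled, quota_ok, restricted_mode, role_admin, role_editor, role_viewer, session_fresh, sso_linked, token_valid} — 21 facts.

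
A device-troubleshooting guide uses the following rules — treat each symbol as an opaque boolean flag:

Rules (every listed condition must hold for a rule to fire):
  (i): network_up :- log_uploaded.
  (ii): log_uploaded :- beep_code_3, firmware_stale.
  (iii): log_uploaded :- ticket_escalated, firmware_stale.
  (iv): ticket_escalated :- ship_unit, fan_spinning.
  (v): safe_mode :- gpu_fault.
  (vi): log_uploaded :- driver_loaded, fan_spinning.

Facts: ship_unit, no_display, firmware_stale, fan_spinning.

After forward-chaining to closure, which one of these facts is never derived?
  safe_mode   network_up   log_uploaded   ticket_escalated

Round 1 — (iv), derive ticket_escalated.
Round 2 — (iii), derive log_uploaded.
Round 3 — (i), derive network_up.
Derived: log_uploaded (round 2), ticket_escalated (round 1), network_up (round 3). safe_mode never appears in any round.

safe_mode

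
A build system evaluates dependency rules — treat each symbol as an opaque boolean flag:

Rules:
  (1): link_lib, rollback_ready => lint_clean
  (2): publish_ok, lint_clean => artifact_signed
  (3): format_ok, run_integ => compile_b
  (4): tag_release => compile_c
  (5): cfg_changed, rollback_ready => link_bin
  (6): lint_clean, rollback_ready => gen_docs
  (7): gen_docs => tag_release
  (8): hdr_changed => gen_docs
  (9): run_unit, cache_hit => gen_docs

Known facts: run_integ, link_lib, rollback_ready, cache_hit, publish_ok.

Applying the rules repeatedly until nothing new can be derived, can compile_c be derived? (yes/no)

yes

[1] (1) [link_lib, rollback_ready => lint_clean]. ⇒ new: lint_clean.
[2] (2) [publish_ok, lint_clean => artifact_signed]; (6) [lint_clean, rollback_ready => gen_docs]. ⇒ new: artifact_signed, gen_docs.
[3] (7) [gen_docs => tag_release]. ⇒ new: tag_release.
[4] (4) [tag_release => compile_c]. ⇒ new: compile_c.
compile_c appears in round 4, so it is derivable.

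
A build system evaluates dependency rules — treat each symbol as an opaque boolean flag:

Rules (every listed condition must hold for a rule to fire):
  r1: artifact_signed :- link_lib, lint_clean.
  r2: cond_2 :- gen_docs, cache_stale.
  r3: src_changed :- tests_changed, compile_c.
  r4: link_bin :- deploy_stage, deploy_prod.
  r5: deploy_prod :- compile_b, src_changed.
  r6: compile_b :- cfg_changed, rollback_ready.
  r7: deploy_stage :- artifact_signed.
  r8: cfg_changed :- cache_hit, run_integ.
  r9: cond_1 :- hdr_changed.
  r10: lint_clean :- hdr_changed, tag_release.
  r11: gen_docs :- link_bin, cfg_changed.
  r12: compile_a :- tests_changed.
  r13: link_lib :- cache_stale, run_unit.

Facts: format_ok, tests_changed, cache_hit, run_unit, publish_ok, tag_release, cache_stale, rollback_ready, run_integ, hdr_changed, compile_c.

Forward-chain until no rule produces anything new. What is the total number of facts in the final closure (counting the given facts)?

Round 1: r3 [src_changed :- tests_changed, compile_c.]; r8 [cfg_changed :- cache_hit, run_integ.]; r9 [cond_1 :- hdr_changed.]; r10 [lint_clean :- hdr_changed, tag_release.]; r12 [compile_a :- tests_changed.]; r13 [link_lib :- cache_stale, run_unit.]. New: src_changed, cfg_changed, cond_1, lint_clean, compile_a, link_lib.
Round 2: r1 [artifact_signed :- link_lib, lint_clean.]; r6 [compile_b :- cfg_changed, rollback_ready.]. New: artifact_signed, compile_b.
Round 3: r5 [deploy_prod :- compile_b, src_changed.]; r7 [deploy_stage :- artifact_signed.]. New: deploy_prod, deploy_stage.
Round 4: r4 [link_bin :- deploy_stage, deploy_prod.]. New: link_bin.
Round 5: r11 [gen_docs :- link_bin, cfg_changed.]. New: gen_docs.
Round 6: r2 [cond_2 :- gen_docs, cache_stale.]. New: cond_2.
Closure: {artifact_signed, cache_hit, cache_stale, cfg_changed, compile_a, compile_b, compile_c, cond_1, cond_2, deploy_prod, deploy_stage, format_ok, gen_docs, hdr_changed, link_bin, link_lib, lint_clean, publish_ok, rollback_ready, run_integ, run_unit, src_changed, tag_release, tests_changed} — 24 facts.

24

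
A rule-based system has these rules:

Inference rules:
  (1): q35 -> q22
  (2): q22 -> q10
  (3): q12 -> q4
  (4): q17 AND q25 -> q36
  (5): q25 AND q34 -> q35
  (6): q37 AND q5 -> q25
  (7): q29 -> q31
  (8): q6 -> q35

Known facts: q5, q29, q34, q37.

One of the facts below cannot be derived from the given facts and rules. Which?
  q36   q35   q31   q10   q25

q36

[1] (6) [q37 AND q5 -> q25]; (7) [q29 -> q31]. ⇒ new: q25, q31.
[2] (5) [q25 AND q34 -> q35]. ⇒ new: q35.
[3] (1) [q35 -> q22]. ⇒ new: q22.
[4] (2) [q22 -> q10]. ⇒ new: q10.
Derived: q35 (round 2), q31 (round 1), q25 (round 1), q10 (round 4). q36 never appears in any round.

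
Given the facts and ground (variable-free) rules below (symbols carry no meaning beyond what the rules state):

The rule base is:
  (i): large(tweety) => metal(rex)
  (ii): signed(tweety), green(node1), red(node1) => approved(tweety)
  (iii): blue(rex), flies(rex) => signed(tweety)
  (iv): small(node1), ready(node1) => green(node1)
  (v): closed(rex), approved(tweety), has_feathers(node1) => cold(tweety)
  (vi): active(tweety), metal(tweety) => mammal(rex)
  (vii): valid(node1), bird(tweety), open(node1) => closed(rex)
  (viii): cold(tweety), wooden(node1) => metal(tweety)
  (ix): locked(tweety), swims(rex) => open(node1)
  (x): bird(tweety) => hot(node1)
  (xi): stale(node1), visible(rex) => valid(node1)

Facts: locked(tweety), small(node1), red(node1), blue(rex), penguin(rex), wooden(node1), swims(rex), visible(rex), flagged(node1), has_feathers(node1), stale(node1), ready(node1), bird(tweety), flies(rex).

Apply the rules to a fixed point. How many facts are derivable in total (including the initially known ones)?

23

Round 1 fires (iii), (iv), (ix), (x), (xi), giving signed(tweety), green(node1), open(node1), hot(node1), valid(node1).
Round 2 fires (ii), (vii), giving approved(tweety), closed(rex).
Round 3 fires (v), giving cold(tweety).
Round 4 fires (viii), giving metal(tweety).
Closure: {approved(tweety), bird(tweety), blue(rex), closed(rex), cold(tweety), flagged(node1), flies(rex), green(node1), has_feathers(node1), hot(node1), locked(tweety), metal(tweety), open(node1), penguin(rex), ready(node1), red(node1), signed(tweety), small(node1), stale(node1), swims(rex), valid(node1), visible(rex), wooden(node1)} — 23 facts.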